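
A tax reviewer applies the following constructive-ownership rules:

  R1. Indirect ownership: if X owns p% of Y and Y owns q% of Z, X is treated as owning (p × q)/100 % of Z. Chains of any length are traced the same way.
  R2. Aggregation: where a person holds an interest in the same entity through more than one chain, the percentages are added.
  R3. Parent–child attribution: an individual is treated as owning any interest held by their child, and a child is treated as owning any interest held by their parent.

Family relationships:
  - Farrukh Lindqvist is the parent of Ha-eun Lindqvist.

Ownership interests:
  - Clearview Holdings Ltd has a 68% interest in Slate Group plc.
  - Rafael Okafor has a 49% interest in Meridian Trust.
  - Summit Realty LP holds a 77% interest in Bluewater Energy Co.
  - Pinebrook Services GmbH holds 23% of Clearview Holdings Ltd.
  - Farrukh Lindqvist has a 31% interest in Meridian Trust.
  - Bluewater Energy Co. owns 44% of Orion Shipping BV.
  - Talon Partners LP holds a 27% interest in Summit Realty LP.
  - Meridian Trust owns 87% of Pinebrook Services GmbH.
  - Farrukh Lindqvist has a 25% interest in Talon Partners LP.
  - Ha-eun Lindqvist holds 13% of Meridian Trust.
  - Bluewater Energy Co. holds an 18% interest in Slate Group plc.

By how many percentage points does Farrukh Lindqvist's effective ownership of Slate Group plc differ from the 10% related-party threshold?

3.077458

By parent–child attribution (R3), Farrukh Lindqvist is treated as also owning Ha-eun Lindqvist's interest in Meridian Trust, giving 31% + 13% = 44%.
Chain via Talon Partners LP → Summit Realty LP → Bluewater Energy Co. (R1): 25% × 27% × 77% × 18% = 0.93555% of Slate Group plc.
Chain via Meridian Trust → Pinebrook Services GmbH → Clearview Holdings Ltd (R1): 44% × 87% × 23% × 68% = 5.986992% of Slate Group plc.
Aggregating (R2): 0.93555% + 5.986992% = 6.922542%.
6.922542% falls short of the 10% threshold by 3.077458 percentage points.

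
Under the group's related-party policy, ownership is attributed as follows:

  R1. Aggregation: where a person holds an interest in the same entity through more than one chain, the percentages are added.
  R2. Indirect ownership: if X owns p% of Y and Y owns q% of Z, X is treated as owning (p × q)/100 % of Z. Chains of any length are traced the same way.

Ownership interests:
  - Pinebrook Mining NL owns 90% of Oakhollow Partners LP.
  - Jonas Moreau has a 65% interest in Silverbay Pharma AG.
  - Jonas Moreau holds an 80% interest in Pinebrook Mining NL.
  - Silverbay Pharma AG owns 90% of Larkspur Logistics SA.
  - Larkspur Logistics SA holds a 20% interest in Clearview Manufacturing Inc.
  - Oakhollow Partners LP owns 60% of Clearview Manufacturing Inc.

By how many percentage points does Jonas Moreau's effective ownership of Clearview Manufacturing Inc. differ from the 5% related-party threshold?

49.9

Chain via Silverbay Pharma AG → Larkspur Logistics SA (R2): 65% × 90% × 20% = 11.7% of Clearview Manufacturing Inc.
Chain via Pinebrook Mining NL → Oakhollow Partners LP (R2): 80% × 90% × 60% = 43.2% of Clearview Manufacturing Inc.
Aggregating (R1): 11.7% + 43.2% = 54.9%.
54.9% exceeds the 5% threshold by 49.9 percentage points.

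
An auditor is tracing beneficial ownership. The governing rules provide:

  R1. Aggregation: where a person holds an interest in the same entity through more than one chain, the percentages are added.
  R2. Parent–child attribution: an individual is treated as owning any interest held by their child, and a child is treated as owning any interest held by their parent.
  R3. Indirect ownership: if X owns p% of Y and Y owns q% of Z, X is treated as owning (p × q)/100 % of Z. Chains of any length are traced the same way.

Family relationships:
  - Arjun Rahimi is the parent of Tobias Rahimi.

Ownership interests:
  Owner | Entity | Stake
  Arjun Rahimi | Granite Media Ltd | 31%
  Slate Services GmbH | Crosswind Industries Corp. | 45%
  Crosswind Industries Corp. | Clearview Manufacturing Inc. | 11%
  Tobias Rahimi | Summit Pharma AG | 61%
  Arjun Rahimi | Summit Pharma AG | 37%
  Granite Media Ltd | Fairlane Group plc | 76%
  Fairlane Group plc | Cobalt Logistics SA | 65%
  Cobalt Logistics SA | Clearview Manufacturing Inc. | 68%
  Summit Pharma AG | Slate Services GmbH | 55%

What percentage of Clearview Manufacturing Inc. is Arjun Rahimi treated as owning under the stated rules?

By parent–child attribution (R2), Arjun Rahimi is treated as also owning Tobias Rahimi's interest in Summit Pharma AG, giving 37% + 61% = 98%.
Chain via Summit Pharma AG → Slate Services GmbH → Crosswind Industries Corp. (R3): 98% × 55% × 45% × 11% = 2.66805% of Clearview Manufacturing Inc.
Chain via Granite Media Ltd → Fairlane Group plc → Cobalt Logistics SA (R3): 31% × 76% × 65% × 68% = 10.41352% of Clearview Manufacturing Inc.
Aggregating (R1): 2.66805% + 10.41352% = 13.08157%.

13.08157%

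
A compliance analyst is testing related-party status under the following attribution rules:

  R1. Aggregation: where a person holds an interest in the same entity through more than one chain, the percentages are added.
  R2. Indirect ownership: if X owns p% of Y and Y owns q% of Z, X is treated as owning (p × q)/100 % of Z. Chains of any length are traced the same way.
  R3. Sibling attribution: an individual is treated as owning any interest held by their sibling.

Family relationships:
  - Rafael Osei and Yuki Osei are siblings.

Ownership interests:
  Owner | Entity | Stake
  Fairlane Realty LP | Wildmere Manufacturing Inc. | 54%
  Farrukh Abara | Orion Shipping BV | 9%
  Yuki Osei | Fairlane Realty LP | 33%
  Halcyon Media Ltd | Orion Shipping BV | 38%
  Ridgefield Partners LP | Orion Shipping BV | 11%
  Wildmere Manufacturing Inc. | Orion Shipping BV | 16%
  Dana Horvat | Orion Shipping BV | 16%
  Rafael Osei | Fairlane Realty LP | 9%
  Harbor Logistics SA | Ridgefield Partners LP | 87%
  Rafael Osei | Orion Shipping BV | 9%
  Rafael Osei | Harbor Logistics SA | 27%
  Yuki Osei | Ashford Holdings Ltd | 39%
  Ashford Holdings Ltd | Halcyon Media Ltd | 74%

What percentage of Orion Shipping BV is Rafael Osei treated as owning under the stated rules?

26.1795%

By sibling attribution (R3), Rafael Osei is treated as also owning Yuki Osei's interest in Fairlane Realty LP, giving 9% + 33% = 42%.
By sibling attribution (R3), Rafael Osei is treated as owning Yuki Osei's 39% interest in Ashford Holdings Ltd.
Chain via Fairlane Realty LP → Wildmere Manufacturing Inc. (R2): 42% × 54% × 16% = 3.6288% of Orion Shipping BV.
Chain via Harbor Logistics SA → Ridgefield Partners LP (R2): 27% × 87% × 11% = 2.5839% of Orion Shipping BV.
Direct interest in Orion Shipping BV: 9%.
Chain via Ashford Holdings Ltd → Halcyon Media Ltd (R2): 39% × 74% × 38% = 10.9668% of Orion Shipping BV.
Aggregating (R1): 3.6288% + 2.5839% + 9% + 10.9668% = 26.1795%.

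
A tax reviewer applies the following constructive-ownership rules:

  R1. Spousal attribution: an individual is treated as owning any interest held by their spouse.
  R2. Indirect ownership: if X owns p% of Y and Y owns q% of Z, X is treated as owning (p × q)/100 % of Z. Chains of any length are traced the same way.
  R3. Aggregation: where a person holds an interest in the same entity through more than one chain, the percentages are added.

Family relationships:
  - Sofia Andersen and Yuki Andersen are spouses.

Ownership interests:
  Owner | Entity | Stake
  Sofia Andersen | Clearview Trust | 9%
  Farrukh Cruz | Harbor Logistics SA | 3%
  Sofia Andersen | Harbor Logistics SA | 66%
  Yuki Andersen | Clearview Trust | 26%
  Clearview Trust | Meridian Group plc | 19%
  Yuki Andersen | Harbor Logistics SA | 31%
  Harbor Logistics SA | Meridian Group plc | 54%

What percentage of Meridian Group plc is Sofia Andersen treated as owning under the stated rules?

By spousal attribution (R1), Sofia Andersen is treated as also owning Yuki Andersen's interest in Clearview Trust, giving 9% + 26% = 35%.
By spousal attribution (R1), Sofia Andersen is treated as also owning Yuki Andersen's interest in Harbor Logistics SA, giving 66% + 31% = 97%.
Chain via Clearview Trust (R2): 35% × 19% = 6.65% of Meridian Group plc.
Chain via Harbor Logistics SA (R2): 97% × 54% = 52.38% of Meridian Group plc.
Aggregating (R3): 6.65% + 52.38% = 59.03%.

59.03%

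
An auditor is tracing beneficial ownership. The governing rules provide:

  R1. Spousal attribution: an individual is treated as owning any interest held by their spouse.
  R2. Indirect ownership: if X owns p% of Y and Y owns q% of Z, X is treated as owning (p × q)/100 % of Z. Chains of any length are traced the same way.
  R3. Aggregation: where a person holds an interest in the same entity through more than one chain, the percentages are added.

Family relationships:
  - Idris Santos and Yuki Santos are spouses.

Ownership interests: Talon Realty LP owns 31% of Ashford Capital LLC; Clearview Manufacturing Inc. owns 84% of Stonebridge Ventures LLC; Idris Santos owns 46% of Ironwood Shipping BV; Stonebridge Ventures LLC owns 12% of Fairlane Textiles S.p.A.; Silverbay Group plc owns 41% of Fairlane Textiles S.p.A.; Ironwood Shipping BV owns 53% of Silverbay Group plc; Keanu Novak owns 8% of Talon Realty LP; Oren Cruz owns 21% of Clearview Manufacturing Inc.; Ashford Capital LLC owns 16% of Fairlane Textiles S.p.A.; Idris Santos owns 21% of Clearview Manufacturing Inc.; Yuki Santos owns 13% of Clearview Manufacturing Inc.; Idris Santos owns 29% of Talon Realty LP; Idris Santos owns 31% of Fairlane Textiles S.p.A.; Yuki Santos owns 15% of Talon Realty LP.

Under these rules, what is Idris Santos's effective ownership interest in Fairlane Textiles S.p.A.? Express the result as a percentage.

By spousal attribution (R1), Idris Santos is treated as also owning Yuki Santos's interest in Clearview Manufacturing Inc, giving 21% + 13% = 34%.
By spousal attribution (R1), Idris Santos is treated as also owning Yuki Santos's interest in Talon Realty LP, giving 29% + 15% = 44%.
Chain via Ironwood Shipping BV → Silverbay Group plc (R2): 46% × 53% × 41% = 9.9958% of Fairlane Textiles S.p.A.
Chain via Clearview Manufacturing Inc. → Stonebridge Ventures LLC (R2): 34% × 84% × 12% = 3.4272% of Fairlane Textiles S.p.A.
Chain via Talon Realty LP → Ashford Capital LLC (R2): 44% × 31% × 16% = 2.1824% of Fairlane Textiles S.p.A.
Direct interest in Fairlane Textiles S.p.A: 31%.
Aggregating (R3): 9.9958% + 3.4272% + 2.1824% + 31% = 46.6054%.

46.6054%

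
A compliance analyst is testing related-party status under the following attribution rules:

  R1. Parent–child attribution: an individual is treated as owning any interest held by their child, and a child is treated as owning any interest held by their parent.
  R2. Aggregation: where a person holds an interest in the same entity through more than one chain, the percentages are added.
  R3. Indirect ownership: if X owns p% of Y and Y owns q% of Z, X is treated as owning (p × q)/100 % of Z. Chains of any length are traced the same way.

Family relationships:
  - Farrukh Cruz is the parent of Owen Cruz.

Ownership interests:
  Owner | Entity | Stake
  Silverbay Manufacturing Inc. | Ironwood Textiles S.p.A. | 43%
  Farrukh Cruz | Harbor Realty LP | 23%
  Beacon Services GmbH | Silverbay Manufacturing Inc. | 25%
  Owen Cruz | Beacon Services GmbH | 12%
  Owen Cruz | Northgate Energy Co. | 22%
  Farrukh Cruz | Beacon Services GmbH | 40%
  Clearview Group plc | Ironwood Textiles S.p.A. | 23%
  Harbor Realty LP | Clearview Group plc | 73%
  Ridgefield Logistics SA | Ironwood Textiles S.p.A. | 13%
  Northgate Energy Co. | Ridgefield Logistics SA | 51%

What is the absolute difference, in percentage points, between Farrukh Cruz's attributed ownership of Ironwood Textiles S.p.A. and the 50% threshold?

By parent–child attribution (R1), Farrukh Cruz is treated as also owning Owen Cruz's interest in Beacon Services GmbH, giving 40% + 12% = 52%.
By parent–child attribution (R1), Farrukh Cruz is treated as owning Owen Cruz's 22% interest in Northgate Energy Co.
Chain via Harbor Realty LP → Clearview Group plc (R3): 23% × 73% × 23% = 3.8617% of Ironwood Textiles S.p.A.
Chain via Beacon Services GmbH → Silverbay Manufacturing Inc. (R3): 52% × 25% × 43% = 5.59% of Ironwood Textiles S.p.A.
Chain via Northgate Energy Co. → Ridgefield Logistics SA (R3): 22% × 51% × 13% = 1.4586% of Ironwood Textiles S.p.A.
Aggregating (R2): 3.8617% + 5.59% + 1.4586% = 10.9103%.
10.9103% falls short of the 50% threshold by 39.0897 percentage points.

39.0897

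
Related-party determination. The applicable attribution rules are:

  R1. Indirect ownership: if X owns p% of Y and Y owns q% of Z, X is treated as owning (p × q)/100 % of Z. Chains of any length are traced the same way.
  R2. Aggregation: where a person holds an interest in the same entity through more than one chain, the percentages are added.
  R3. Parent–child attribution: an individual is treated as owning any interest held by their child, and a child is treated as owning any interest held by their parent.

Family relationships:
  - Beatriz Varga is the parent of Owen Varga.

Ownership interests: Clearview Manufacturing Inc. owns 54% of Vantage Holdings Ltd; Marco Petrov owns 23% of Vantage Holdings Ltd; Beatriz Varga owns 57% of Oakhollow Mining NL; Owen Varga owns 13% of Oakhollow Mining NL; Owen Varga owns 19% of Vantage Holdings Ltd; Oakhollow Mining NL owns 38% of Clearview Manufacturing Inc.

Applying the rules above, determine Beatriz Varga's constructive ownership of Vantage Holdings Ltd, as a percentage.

33.364%

By parent–child attribution (R3), Beatriz Varga is treated as also owning Owen Varga's interest in Oakhollow Mining NL, giving 57% + 13% = 70%.
By parent–child attribution (R3), Beatriz Varga is treated as owning Owen Varga's 19% interest in Vantage Holdings Ltd.
Chain via Oakhollow Mining NL → Clearview Manufacturing Inc. (R1): 70% × 38% × 54% = 14.364% of Vantage Holdings Ltd.
Direct interest in Vantage Holdings Ltd: 19%.
Aggregating (R2): 14.364% + 19% = 33.364%.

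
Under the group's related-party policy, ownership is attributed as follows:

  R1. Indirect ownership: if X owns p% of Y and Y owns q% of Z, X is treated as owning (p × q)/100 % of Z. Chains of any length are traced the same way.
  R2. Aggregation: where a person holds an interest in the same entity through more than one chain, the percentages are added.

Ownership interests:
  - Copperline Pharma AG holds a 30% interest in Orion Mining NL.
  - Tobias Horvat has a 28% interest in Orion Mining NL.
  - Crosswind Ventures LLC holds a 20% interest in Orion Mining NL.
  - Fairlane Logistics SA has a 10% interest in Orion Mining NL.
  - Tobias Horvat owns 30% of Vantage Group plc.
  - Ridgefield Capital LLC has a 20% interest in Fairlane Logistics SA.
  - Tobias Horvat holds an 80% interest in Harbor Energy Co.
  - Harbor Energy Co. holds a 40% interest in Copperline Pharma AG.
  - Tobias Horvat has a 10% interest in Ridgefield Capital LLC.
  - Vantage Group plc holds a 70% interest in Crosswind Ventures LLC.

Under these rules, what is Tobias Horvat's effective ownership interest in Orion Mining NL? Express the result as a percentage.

42%

Chain via Harbor Energy Co. → Copperline Pharma AG (R1): 80% × 40% × 30% = 9.6% of Orion Mining NL.
Chain via Vantage Group plc → Crosswind Ventures LLC (R1): 30% × 70% × 20% = 4.2% of Orion Mining NL.
Chain via Ridgefield Capital LLC → Fairlane Logistics SA (R1): 10% × 20% × 10% = 0.2% of Orion Mining NL.
Direct interest in Orion Mining NL: 28%.
Aggregating (R2): 9.6% + 4.2% + 0.2% + 28% = 42%.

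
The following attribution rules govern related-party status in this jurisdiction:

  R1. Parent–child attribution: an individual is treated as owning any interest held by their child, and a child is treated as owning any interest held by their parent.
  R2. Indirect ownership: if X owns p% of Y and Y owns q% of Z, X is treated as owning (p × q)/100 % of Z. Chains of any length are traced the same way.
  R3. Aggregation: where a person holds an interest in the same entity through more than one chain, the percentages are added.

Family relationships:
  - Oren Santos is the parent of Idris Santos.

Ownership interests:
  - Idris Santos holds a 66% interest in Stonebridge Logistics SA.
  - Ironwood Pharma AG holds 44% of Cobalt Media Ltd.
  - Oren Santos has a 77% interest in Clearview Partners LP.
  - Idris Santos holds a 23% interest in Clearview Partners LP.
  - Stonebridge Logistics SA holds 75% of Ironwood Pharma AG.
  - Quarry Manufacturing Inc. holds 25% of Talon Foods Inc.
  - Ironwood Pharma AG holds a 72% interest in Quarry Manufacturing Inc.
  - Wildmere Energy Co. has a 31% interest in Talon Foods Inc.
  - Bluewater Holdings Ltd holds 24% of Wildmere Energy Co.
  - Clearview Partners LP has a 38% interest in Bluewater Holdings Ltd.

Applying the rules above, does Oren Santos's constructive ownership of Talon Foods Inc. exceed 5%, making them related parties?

Yes

By parent–child attribution (R1), Oren Santos is treated as also owning Idris Santos's interest in Clearview Partners LP, giving 77% + 23% = 100%.
By parent–child attribution (R1), Oren Santos is treated as owning Idris Santos's 66% interest in Stonebridge Logistics SA.
Chain via Clearview Partners LP → Bluewater Holdings Ltd → Wildmere Energy Co. (R2): 100% × 38% × 24% × 31% = 2.8272% of Talon Foods Inc.
Chain via Stonebridge Logistics SA → Ironwood Pharma AG → Quarry Manufacturing Inc. (R2): 66% × 75% × 72% × 25% = 8.91% of Talon Foods Inc.
Aggregating (R3): 2.8272% + 8.91% = 11.7372%.
11.7372% exceeds the 5% threshold, so Oren is a related party to Talon Foods Inc.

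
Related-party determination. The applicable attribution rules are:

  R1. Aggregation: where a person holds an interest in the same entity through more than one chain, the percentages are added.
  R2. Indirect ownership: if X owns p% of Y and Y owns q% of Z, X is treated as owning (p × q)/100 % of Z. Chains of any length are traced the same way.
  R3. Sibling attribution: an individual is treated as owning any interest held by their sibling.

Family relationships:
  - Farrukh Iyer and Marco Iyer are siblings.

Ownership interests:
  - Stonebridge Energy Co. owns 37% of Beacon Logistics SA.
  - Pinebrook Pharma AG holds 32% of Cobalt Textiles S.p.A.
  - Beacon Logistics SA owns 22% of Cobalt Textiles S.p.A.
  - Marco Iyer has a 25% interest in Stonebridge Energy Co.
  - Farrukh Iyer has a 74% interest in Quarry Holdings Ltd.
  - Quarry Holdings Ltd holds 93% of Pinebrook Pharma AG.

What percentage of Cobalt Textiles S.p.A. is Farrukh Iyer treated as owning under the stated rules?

By sibling attribution (R3), Farrukh Iyer is treated as owning Marco Iyer's 25% interest in Stonebridge Energy Co.
Chain via Quarry Holdings Ltd → Pinebrook Pharma AG (R2): 74% × 93% × 32% = 22.0224% of Cobalt Textiles S.p.A.
Chain via Stonebridge Energy Co. → Beacon Logistics SA (R2): 25% × 37% × 22% = 2.035% of Cobalt Textiles S.p.A.
Aggregating (R1): 22.0224% + 2.035% = 24.0574%.

24.0574%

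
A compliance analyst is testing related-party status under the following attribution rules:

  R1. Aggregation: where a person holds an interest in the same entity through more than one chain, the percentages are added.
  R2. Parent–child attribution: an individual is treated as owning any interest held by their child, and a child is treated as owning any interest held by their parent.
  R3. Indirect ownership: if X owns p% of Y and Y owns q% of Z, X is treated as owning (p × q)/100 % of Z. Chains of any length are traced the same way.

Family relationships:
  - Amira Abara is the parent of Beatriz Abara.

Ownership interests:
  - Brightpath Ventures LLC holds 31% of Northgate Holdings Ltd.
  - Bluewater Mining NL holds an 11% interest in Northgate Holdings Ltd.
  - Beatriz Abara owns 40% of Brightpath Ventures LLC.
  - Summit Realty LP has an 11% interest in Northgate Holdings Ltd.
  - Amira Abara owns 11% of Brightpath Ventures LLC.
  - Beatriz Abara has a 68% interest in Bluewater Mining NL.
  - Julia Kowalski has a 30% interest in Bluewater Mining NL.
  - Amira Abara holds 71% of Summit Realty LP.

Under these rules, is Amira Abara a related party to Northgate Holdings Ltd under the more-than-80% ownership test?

By parent–child attribution (R2), Amira Abara is treated as also owning Beatriz Abara's interest in Brightpath Ventures LLC, giving 11% + 40% = 51%.
By parent–child attribution (R2), Amira Abara is treated as owning Beatriz Abara's 68% interest in Bluewater Mining NL.
Chain via Summit Realty LP (R3): 71% × 11% = 7.81% of Northgate Holdings Ltd.
Chain via Brightpath Ventures LLC (R3): 51% × 31% = 15.81% of Northgate Holdings Ltd.
Chain via Bluewater Mining NL (R3): 68% × 11% = 7.48% of Northgate Holdings Ltd.
Aggregating (R1): 7.81% + 15.81% + 7.48% = 31.1%.
31.1% does not exceed the 80% threshold, so Amira is not a related party to Northgate Holdings Ltd.

No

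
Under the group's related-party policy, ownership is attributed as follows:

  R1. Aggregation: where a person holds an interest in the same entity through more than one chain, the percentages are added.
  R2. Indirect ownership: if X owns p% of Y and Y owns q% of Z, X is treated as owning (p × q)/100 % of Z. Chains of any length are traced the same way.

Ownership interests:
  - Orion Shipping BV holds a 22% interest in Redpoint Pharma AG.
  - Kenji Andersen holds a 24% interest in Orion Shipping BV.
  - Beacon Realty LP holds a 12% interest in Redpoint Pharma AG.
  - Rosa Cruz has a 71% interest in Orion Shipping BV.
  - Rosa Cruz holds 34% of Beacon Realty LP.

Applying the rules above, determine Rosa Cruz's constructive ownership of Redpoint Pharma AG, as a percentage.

Chain via Orion Shipping BV (R2): 71% × 22% = 15.62% of Redpoint Pharma AG.
Chain via Beacon Realty LP (R2): 34% × 12% = 4.08% of Redpoint Pharma AG.
Aggregating (R1): 15.62% + 4.08% = 19.7%.

19.7%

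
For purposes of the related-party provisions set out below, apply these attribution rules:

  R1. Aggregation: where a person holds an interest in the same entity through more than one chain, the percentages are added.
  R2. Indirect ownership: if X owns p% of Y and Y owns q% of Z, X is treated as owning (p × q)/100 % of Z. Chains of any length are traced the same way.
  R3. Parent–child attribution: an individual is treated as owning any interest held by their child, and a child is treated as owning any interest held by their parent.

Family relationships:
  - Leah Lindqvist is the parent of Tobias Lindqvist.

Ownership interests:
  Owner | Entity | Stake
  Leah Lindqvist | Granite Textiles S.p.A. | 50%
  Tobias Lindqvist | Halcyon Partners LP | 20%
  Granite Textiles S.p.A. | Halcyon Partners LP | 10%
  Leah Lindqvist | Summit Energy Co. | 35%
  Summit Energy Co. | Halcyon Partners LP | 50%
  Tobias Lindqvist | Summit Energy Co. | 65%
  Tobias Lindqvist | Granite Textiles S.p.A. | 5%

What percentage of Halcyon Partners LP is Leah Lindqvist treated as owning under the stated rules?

75.5%

By parent–child attribution (R3), Leah Lindqvist is treated as also owning Tobias Lindqvist's interest in Granite Textiles S.p.A, giving 50% + 5% = 55%.
By parent–child attribution (R3), Leah Lindqvist is treated as also owning Tobias Lindqvist's interest in Summit Energy Co, giving 35% + 65% = 100%.
By parent–child attribution (R3), Leah Lindqvist is treated as owning Tobias Lindqvist's 20% interest in Halcyon Partners LP.
Chain via Granite Textiles S.p.A. (R2): 55% × 10% = 5.5% of Halcyon Partners LP.
Chain via Summit Energy Co. (R2): 100% × 50% = 50% of Halcyon Partners LP.
Direct interest in Halcyon Partners LP: 20%.
Aggregating (R1): 5.5% + 50% + 20% = 75.5%.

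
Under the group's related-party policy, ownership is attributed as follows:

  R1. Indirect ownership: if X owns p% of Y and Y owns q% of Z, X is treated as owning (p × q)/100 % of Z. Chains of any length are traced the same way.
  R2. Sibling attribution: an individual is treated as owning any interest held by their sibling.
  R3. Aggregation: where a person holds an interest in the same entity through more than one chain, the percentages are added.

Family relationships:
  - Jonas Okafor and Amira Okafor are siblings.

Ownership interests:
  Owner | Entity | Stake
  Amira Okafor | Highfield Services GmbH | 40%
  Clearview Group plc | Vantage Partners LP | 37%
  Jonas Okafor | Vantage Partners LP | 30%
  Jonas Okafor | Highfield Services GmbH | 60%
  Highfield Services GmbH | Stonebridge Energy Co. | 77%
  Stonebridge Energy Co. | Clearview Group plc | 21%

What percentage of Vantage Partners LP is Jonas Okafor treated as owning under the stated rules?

35.9829%

By sibling attribution (R2), Jonas Okafor is treated as also owning Amira Okafor's interest in Highfield Services GmbH, giving 60% + 40% = 100%.
Chain via Highfield Services GmbH → Stonebridge Energy Co. → Clearview Group plc (R1): 100% × 77% × 21% × 37% = 5.9829% of Vantage Partners LP.
Direct interest in Vantage Partners LP: 30%.
Aggregating (R3): 5.9829% + 30% = 35.9829%.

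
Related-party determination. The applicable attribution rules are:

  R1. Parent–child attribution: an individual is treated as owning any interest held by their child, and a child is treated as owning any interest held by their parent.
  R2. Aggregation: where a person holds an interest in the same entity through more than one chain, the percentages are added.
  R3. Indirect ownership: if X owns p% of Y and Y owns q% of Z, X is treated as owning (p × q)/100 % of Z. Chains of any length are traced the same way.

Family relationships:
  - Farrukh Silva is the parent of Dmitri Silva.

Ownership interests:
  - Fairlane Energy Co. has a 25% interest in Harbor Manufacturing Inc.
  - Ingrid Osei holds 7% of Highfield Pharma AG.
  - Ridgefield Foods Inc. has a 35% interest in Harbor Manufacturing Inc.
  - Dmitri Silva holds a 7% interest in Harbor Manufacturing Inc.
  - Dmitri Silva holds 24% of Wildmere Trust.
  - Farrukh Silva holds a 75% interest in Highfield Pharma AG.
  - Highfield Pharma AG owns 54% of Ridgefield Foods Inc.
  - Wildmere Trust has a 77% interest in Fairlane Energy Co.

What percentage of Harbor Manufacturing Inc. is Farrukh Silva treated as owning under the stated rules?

25.795%

By parent–child attribution (R1), Farrukh Silva is treated as owning Dmitri Silva's 24% interest in Wildmere Trust.
By parent–child attribution (R1), Farrukh Silva is treated as owning Dmitri Silva's 7% interest in Harbor Manufacturing Inc.
Chain via Highfield Pharma AG → Ridgefield Foods Inc. (R3): 75% × 54% × 35% = 14.175% of Harbor Manufacturing Inc.
Chain via Wildmere Trust → Fairlane Energy Co. (R3): 24% × 77% × 25% = 4.62% of Harbor Manufacturing Inc.
Direct interest in Harbor Manufacturing Inc: 7%.
Aggregating (R2): 14.175% + 4.62% + 7% = 25.795%.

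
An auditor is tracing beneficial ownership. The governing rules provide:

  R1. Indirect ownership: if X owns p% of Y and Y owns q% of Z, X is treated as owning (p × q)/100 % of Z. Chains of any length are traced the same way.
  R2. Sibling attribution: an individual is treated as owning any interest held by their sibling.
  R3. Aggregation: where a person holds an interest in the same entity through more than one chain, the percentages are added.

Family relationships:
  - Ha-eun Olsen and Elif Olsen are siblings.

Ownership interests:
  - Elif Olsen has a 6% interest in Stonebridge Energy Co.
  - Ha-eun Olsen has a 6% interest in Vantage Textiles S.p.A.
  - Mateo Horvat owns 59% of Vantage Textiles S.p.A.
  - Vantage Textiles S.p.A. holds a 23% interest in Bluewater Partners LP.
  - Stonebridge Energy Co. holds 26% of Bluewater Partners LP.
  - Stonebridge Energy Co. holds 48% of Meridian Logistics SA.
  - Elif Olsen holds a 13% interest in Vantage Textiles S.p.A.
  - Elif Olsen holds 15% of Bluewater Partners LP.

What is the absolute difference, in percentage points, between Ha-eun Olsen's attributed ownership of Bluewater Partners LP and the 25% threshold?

4.07

By sibling attribution (R2), Ha-eun Olsen is treated as also owning Elif Olsen's interest in Vantage Textiles S.p.A, giving 6% + 13% = 19%.
By sibling attribution (R2), Ha-eun Olsen is treated as owning Elif Olsen's 6% interest in Stonebridge Energy Co.
By sibling attribution (R2), Ha-eun Olsen is treated as owning Elif Olsen's 15% interest in Bluewater Partners LP.
Chain via Vantage Textiles S.p.A. (R1): 19% × 23% = 4.37% of Bluewater Partners LP.
Chain via Stonebridge Energy Co. (R1): 6% × 26% = 1.56% of Bluewater Partners LP.
Direct interest in Bluewater Partners LP: 15%.
Aggregating (R3): 4.37% + 1.56% + 15% = 20.93%.
20.93% falls short of the 25% threshold by 4.07 percentage points.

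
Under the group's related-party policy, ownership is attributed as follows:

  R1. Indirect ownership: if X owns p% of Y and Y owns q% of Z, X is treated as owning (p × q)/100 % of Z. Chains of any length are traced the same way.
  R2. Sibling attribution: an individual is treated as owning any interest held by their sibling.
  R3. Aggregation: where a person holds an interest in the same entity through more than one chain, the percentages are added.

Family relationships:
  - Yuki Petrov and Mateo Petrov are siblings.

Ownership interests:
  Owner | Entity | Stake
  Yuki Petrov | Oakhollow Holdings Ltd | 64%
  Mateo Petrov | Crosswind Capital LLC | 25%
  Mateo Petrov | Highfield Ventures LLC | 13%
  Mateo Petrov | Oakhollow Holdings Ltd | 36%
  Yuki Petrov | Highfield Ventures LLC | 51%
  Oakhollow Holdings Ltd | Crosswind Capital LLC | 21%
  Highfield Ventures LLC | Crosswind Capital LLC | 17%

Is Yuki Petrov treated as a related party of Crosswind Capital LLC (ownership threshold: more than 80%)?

By sibling attribution (R2), Yuki Petrov is treated as also owning Mateo Petrov's interest in Oakhollow Holdings Ltd, giving 64% + 36% = 100%.
By sibling attribution (R2), Yuki Petrov is treated as also owning Mateo Petrov's interest in Highfield Ventures LLC, giving 51% + 13% = 64%.
By sibling attribution (R2), Yuki Petrov is treated as owning Mateo Petrov's 25% interest in Crosswind Capital LLC.
Chain via Oakhollow Holdings Ltd (R1): 100% × 21% = 21% of Crosswind Capital LLC.
Chain via Highfield Ventures LLC (R1): 64% × 17% = 10.88% of Crosswind Capital LLC.
Direct interest in Crosswind Capital LLC: 25%.
Aggregating (R3): 21% + 10.88% + 25% = 56.88%.
56.88% does not exceed the 80% threshold, so Yuki is not a related party to Crosswind Capital LLC.

No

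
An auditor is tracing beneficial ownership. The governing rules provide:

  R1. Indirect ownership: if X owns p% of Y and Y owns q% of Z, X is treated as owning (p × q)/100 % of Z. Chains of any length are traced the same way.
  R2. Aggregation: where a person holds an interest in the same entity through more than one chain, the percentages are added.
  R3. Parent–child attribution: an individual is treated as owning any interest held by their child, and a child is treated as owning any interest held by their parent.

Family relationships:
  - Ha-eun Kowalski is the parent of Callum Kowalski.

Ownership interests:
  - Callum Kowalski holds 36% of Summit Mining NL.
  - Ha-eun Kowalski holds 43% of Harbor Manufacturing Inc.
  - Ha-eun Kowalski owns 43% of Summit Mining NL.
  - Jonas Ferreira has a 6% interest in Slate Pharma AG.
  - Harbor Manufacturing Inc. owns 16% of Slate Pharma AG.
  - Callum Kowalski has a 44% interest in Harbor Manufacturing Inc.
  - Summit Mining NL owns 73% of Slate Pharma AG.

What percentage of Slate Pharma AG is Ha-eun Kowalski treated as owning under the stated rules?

By parent–child attribution (R3), Ha-eun Kowalski is treated as also owning Callum Kowalski's interest in Summit Mining NL, giving 43% + 36% = 79%.
By parent–child attribution (R3), Ha-eun Kowalski is treated as also owning Callum Kowalski's interest in Harbor Manufacturing Inc, giving 43% + 44% = 87%.
Chain via Summit Mining NL (R1): 79% × 73% = 57.67% of Slate Pharma AG.
Chain via Harbor Manufacturing Inc. (R1): 87% × 16% = 13.92% of Slate Pharma AG.
Aggregating (R2): 57.67% + 13.92% = 71.59%.

71.59%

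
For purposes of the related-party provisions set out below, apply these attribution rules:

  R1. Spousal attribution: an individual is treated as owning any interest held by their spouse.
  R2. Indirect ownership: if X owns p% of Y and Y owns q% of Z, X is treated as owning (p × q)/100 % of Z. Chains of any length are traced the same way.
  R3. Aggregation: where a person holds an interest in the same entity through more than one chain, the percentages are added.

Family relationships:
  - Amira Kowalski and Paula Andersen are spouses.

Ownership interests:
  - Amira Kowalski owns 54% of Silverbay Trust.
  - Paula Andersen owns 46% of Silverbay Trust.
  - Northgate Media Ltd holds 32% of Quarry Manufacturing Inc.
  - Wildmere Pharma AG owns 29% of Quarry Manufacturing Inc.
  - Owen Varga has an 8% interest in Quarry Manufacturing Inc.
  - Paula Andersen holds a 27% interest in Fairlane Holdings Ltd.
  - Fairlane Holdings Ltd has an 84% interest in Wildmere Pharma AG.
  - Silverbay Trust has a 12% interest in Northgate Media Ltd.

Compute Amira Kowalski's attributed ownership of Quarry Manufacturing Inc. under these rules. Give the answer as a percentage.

10.4172%

By spousal attribution (R1), Amira Kowalski is treated as also owning Paula Andersen's interest in Silverbay Trust, giving 54% + 46% = 100%.
By spousal attribution (R1), Amira Kowalski is treated as owning Paula Andersen's 27% interest in Fairlane Holdings Ltd.
Chain via Silverbay Trust → Northgate Media Ltd (R2): 100% × 12% × 32% = 3.84% of Quarry Manufacturing Inc.
Chain via Fairlane Holdings Ltd → Wildmere Pharma AG (R2): 27% × 84% × 29% = 6.5772% of Quarry Manufacturing Inc.
Aggregating (R3): 3.84% + 6.5772% = 10.4172%.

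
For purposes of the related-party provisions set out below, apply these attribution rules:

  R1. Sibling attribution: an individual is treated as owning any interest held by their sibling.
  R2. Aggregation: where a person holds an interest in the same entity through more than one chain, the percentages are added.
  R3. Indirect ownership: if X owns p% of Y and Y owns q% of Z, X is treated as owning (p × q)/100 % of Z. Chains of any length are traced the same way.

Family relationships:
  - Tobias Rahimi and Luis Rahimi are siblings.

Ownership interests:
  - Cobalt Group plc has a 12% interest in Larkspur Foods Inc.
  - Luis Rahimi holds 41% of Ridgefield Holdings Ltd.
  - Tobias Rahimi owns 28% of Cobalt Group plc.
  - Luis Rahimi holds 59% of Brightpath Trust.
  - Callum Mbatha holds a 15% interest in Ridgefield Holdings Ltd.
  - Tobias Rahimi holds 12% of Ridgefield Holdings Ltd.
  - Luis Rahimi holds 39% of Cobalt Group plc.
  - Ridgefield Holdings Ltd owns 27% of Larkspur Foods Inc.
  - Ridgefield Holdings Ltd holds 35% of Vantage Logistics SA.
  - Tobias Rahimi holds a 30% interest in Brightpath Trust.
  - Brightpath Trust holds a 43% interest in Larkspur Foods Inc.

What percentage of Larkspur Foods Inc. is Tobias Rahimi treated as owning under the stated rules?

60.62%

By sibling attribution (R1), Tobias Rahimi is treated as also owning Luis Rahimi's interest in Brightpath Trust, giving 30% + 59% = 89%.
By sibling attribution (R1), Tobias Rahimi is treated as also owning Luis Rahimi's interest in Ridgefield Holdings Ltd, giving 12% + 41% = 53%.
By sibling attribution (R1), Tobias Rahimi is treated as also owning Luis Rahimi's interest in Cobalt Group plc, giving 28% + 39% = 67%.
Chain via Brightpath Trust (R3): 89% × 43% = 38.27% of Larkspur Foods Inc.
Chain via Ridgefield Holdings Ltd (R3): 53% × 27% = 14.31% of Larkspur Foods Inc.
Chain via Cobalt Group plc (R3): 67% × 12% = 8.04% of Larkspur Foods Inc.
Aggregating (R2): 38.27% + 14.31% + 8.04% = 60.62%.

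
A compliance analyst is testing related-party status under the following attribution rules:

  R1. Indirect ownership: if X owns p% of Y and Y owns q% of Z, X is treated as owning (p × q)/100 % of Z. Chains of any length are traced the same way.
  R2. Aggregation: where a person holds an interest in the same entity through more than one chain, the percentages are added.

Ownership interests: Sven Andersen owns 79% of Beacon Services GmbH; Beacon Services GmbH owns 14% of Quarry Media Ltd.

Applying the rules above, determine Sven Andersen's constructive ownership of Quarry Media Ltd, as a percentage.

Chain via Beacon Services GmbH (R1): 79% × 14% = 11.06% of Quarry Media Ltd.

11.06%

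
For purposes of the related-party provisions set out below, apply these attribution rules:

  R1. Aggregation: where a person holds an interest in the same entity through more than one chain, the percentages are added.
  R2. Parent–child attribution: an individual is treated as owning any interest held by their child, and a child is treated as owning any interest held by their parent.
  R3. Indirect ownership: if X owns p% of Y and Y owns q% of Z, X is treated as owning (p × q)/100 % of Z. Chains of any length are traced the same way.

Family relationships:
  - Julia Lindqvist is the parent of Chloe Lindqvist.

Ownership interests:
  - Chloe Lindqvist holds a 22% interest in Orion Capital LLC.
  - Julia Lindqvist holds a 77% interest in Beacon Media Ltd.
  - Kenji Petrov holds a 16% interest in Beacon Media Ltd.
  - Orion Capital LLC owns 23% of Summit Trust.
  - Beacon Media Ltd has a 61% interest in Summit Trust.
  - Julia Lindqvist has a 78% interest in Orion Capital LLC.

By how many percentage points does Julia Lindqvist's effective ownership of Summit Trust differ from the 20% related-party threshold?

49.97

By parent–child attribution (R2), Julia Lindqvist is treated as also owning Chloe Lindqvist's interest in Orion Capital LLC, giving 78% + 22% = 100%.
Chain via Beacon Media Ltd (R3): 77% × 61% = 46.97% of Summit Trust.
Chain via Orion Capital LLC (R3): 100% × 23% = 23% of Summit Trust.
Aggregating (R1): 46.97% + 23% = 69.97%.
69.97% exceeds the 20% threshold by 49.97 percentage points.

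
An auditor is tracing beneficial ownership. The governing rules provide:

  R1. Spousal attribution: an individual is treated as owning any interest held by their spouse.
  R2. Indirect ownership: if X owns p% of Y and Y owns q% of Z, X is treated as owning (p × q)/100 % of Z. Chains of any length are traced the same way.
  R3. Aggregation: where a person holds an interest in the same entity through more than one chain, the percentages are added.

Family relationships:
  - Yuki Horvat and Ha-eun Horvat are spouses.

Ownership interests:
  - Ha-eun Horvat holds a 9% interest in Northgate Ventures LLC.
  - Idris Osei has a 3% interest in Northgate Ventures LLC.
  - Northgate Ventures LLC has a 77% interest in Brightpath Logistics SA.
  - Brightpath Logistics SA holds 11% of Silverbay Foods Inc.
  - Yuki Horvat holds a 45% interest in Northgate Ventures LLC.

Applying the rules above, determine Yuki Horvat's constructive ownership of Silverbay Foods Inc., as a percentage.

4.5738%

By spousal attribution (R1), Yuki Horvat is treated as also owning Ha-eun Horvat's interest in Northgate Ventures LLC, giving 45% + 9% = 54%.
Chain via Northgate Ventures LLC → Brightpath Logistics SA (R2): 54% × 77% × 11% = 4.5738% of Silverbay Foods Inc.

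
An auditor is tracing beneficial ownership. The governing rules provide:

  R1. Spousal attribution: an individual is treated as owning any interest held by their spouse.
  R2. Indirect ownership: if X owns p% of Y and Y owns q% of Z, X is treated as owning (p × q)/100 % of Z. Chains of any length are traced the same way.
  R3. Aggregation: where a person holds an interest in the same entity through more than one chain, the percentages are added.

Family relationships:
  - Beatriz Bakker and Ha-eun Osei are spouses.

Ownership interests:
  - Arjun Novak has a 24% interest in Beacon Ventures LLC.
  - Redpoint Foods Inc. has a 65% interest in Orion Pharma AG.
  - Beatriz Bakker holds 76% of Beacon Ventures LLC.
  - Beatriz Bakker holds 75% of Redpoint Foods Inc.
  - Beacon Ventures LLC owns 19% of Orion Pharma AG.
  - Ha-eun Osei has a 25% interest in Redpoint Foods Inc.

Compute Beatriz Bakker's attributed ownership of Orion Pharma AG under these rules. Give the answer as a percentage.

By spousal attribution (R1), Beatriz Bakker is treated as also owning Ha-eun Osei's interest in Redpoint Foods Inc, giving 75% + 25% = 100%.
Chain via Redpoint Foods Inc. (R2): 100% × 65% = 65% of Orion Pharma AG.
Chain via Beacon Ventures LLC (R2): 76% × 19% = 14.44% of Orion Pharma AG.
Aggregating (R3): 65% + 14.44% = 79.44%.

79.44%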